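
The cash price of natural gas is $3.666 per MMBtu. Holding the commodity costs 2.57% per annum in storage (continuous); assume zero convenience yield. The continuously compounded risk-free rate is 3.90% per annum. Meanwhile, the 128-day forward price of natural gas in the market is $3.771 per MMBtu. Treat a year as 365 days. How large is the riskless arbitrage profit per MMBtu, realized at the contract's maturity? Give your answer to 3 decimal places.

$0.021 per MMBtu

Fair forward: F* = S·e^(carry·T), with carry = (r + u) = 0.0390 + 0.0257 = 0.0647
F* = 3.666 · e^(0.0647 × 128/365) = 3.666 · e^0.022689 = 3.666 × 1.022948 = $3.7501
Market $3.771 > fair $3.7501: forward overpriced → cash-and-carry (buy spot, short the forward).
At maturity, profit = |F_mkt − F*| = |3.771 − 3.7501| = $0.021 per MMBtu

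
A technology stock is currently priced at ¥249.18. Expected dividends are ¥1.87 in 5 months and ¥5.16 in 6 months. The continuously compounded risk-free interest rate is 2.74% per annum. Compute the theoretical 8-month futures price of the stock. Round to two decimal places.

¥246.71

PV(dividends) I = 1.87·e^(−0.0274·5/12) + 5.16·e^(−0.0274·6/12)
I = 1.8488 + 5.0898 = 6.9386
F = (S − I)·e^(rT) = (249.18 − 6.9386) · e^(0.0274·8/12)
= 242.2414 · e^0.018267 = 242.2414 × 1.018435 = ¥246.71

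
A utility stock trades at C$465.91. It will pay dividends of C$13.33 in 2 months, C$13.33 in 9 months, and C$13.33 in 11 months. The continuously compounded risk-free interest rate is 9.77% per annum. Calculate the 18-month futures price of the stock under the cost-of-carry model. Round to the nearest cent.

C$495.81

PV(dividends) I = 13.33·e^(−0.0977·2/12) + 13.33·e^(−0.0977·9/12) + 13.33·e^(−0.0977·11/12)
I = 13.1147 + 12.3882 + 12.1881 = 37.6910
F = (S − I)·e^(rT) = (465.91 − 37.6910) · e^(0.0977·18/12)
= 428.2190 · e^0.146550 = 428.2190 × 1.157833 = C$495.81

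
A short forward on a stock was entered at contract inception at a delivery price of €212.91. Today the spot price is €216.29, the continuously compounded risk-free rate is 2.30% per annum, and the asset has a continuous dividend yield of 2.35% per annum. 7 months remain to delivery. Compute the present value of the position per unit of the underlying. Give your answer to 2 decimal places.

Current fair forward for the remaining 7 months: F = S·e^((r − q)·T), (r − q) = 0.0230 − 0.0235 = -0.0005
F = 216.29 · e^(-0.0005 × 7/12) = 216.29 × 0.999708 = 216.2268
Value of long forward = (F − K)·e^(−rT) = (216.2268 − 212.91) · e^(−0.0230·7/12)
= 3.3168 × 0.986673 = 3.27
Short position value = −(long value) = -€3.27

-€3.27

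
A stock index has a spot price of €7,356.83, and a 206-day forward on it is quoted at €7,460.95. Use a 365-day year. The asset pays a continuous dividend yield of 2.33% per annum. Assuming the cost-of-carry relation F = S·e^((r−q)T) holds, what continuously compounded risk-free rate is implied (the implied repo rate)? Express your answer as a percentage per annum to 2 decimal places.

4.82%

From F = S·e^((r−q)T): (r − q) = ln(F/S)/T
ln(7460.95/7356.83) = ln(1.014153) = 0.014054
(r − q) = 0.014054 / (206/365) = 0.024902
r = ln(F/S)/T + q = 0.024902 + 0.0233 = 0.048202
r = 4.82%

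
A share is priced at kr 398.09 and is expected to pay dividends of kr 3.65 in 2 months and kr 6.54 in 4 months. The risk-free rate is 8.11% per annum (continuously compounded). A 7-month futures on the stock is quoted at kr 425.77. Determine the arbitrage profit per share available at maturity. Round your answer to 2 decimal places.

PV(dividends) I = 3.65·e^(−0.0811·2/12) + 6.54·e^(−0.0811·4/12) = 9.9666
Fair futures F* = (S − I)·e^(rT) = (398.09 − 9.9666)·e^0.047308 = 388.1234 × 1.048445 = 406.9260
Market kr 425.77 > fair 406.9260: forward overpriced → cash-and-carry (borrow at r, buy the stock and collect the dividends, short the forward).
Profit at T = |F_mkt − F*| = |425.77 − 406.9260| = kr 18.84 per share

kr 18.84 per share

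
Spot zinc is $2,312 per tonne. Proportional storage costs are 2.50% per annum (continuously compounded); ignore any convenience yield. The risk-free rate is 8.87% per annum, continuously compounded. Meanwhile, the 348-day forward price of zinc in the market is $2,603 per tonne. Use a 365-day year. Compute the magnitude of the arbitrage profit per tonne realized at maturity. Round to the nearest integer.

Fair forward: F* = S·e^(carry·T), with carry = (r + u) = 0.0887 + 0.0250 = 0.1137
F* = 2312 · e^(0.1137 × 348/365) = 2312 · e^0.108404 = 2312 × 1.114498 = $2576.7194
Market $2603 > fair $2576.7194: forward overpriced → cash-and-carry (buy spot, short the forward).
At maturity, profit = |F_mkt − F*| = |2603 − 2576.7194| = $26 per tonne

$26 per tonne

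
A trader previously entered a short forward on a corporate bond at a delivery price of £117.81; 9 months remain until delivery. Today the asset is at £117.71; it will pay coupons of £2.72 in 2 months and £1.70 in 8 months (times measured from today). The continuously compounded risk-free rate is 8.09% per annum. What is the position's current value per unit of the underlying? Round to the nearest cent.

-£2.54

PV(remaining coupons) I = 2.72·e^(−0.0809·2/12) + 1.70·e^(−0.0809·8/12) = 4.2943
Current forward F = (S − I)·e^(rT) = (117.71 − 4.2943)·e^(0.0809·9/12) = 113.4157 × 1.062554 = 120.5103
Value (long) = (F − K)·e^(−rT) = (120.5103 − 117.81) × 0.941129 = 2.5413
Short position value = −(long value) = -£2.54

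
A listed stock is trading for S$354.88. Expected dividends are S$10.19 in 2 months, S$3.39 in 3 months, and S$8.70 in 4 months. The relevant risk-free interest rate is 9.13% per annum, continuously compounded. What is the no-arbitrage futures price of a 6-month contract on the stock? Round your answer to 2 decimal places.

S$348.65

PV(dividends) I = 10.19·e^(−0.0913·2/12) + 3.39·e^(−0.0913·3/12) + 8.70·e^(−0.0913·4/12)
I = 10.0361 + 3.3135 + 8.4392 = 21.7888
F = (S − I)·e^(rT) = (354.88 − 21.7888) · e^(0.0913·6/12)
= 333.0912 · e^0.045650 = 333.0912 × 1.046708 = S$348.65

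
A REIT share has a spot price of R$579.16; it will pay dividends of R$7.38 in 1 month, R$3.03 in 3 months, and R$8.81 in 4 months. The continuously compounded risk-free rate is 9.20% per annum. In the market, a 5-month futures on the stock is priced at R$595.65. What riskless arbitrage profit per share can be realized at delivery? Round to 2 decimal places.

PV(dividends) I = 7.38·e^(−0.0920·1/12) + 3.03·e^(−0.0920·3/12) + 8.81·e^(−0.0920·4/12) = 18.8287
Fair futures F* = (S − I)·e^(rT) = (579.16 − 18.8287)·e^0.038333 = 560.3313 × 1.039077 = 582.2274
Market R$595.65 > fair 582.2274: forward overpriced → cash-and-carry (borrow at r, buy the stock and collect the dividends, short the forward).
Profit at T = |F_mkt − F*| = |595.65 − 582.2274| = R$13.42 per share

R$13.42 per share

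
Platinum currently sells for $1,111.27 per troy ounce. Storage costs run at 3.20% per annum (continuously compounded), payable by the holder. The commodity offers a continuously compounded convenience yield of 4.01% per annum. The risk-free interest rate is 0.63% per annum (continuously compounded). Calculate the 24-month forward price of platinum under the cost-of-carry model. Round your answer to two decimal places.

Net carry = r + u − y = 0.0063 + 0.0320 − 0.0401 = -0.0018
F = S·e^((r+u−y)T) = 1111.27 · e^(-0.0018 × 24/12) = 1111.27 · e^-0.00360000
= 1111.27 × 0.99640647 = $1,107.28 per troy ounce

$1,107.28 per troy ounce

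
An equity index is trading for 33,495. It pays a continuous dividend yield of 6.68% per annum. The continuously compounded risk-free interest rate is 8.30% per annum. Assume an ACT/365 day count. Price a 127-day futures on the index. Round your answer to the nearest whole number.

33,684

F = S·e^((r − q)T) = 33495 · e^((0.0830 − 0.0668) × 127/365)
= 33495 · e^0.005637 = 33495 × 1.005653
F = 33,684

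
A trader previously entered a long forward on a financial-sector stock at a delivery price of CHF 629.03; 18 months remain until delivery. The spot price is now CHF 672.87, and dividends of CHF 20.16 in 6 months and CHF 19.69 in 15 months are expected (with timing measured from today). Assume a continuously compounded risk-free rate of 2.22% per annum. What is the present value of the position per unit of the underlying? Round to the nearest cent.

CHF 25.35

PV(remaining dividends) I = 20.16·e^(−0.0222·6/12) + 19.69·e^(−0.0222·15/12) = 39.0886
Current forward F = (S − I)·e^(rT) = (672.87 − 39.0886)·e^(0.0222·18/12) = 633.7814 × 1.033861 = 655.2419
Value (long) = (F − K)·e^(−rT) = (655.2419 − 629.03) × 0.967248 = 25.3534
Value = CHF 25.35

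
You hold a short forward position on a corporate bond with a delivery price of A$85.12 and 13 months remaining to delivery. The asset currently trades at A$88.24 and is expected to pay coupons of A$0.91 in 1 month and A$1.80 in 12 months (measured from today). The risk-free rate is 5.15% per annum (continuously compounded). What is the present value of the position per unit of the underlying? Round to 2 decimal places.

PV(remaining coupons) I = 0.91·e^(−0.0515·1/12) + 1.80·e^(−0.0515·12/12) = 2.6157
Current forward F = (S − I)·e^(rT) = (88.24 − 2.6157)·e^(0.0515·13/12) = 85.6243 × 1.057377 = 90.5372
Value (long) = (F − K)·e^(−rT) = (90.5372 − 85.12) × 0.945736 = 5.1232
Short position value = −(long value) = -A$5.12

-A$5.12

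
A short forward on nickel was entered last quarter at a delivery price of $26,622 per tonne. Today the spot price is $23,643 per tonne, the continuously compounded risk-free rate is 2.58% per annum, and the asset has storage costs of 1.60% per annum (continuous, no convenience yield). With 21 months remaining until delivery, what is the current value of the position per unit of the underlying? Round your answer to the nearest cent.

$1132.39 per tonne

Current fair forward for the remaining 21 months: F = S·e^((r + u)·T), (r + u) = 0.0258 + 0.0160 = 0.0418
F = 23643 · e^(0.0418 × 21/12) = 23643 × 1.07589191 = 25437.3124
Value of long forward = (F − K)·e^(−rT) = (25437.3124 − 26622) · e^(−0.0258·21/12)
= -1184.6876 × 0.95585409 = -1132.39
Short position value = −(long value) = $1132.39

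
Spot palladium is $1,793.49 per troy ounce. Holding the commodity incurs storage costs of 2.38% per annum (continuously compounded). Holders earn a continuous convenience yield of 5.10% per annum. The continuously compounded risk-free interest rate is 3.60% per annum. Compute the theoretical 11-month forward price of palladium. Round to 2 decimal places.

Net carry = r + u − y = 0.0360 + 0.0238 − 0.0510 = 0.0088
F = S·e^((r+u−y)T) = 1793.49 · e^(0.0088 × 11/12) = 1793.49 · e^0.00806667
= 1793.49 × 1.00809929 = $1,808.02 per troy ounce

$1,808.02 per troy ounce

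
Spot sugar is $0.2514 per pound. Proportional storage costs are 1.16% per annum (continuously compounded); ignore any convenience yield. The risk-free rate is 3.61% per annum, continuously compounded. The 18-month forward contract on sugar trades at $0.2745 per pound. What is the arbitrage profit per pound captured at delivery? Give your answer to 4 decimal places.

$0.0045 per pound

Fair forward: F* = S·e^(carry·T), with carry = (r + u) = 0.0361 + 0.0116 = 0.0477
F* = 0.2514 · e^(0.0477 × 18/12) = 0.2514 · e^0.071550 = 0.2514 × 1.074172 = $0.2700
Market $0.2745 > fair $0.2700: forward overpriced → cash-and-carry (buy spot, short the forward).
At maturity, profit = |F_mkt − F*| = |0.2745 − 0.2700| = $0.0045 per pound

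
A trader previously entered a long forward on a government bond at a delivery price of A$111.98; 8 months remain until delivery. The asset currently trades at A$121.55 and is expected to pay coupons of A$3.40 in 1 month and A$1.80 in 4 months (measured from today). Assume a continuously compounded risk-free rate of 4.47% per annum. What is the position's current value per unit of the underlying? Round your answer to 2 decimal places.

PV(remaining coupons) I = 3.40·e^(−0.0447·1/12) + 1.80·e^(−0.0447·4/12) = 5.1607
Current forward F = (S − I)·e^(rT) = (121.55 − 5.1607)·e^(0.0447·8/12) = 116.3893 × 1.030248 = 119.9098
Value (long) = (F − K)·e^(−rT) = (119.9098 − 111.98) × 0.970640 = 7.6970
Value = A$7.70

A$7.70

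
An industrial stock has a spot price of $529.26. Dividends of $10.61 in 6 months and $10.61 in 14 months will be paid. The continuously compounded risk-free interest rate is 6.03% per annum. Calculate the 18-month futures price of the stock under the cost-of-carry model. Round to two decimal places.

$557.27

PV(dividends) I = 10.61·e^(−0.0603·6/12) + 10.61·e^(−0.0603·14/12)
I = 10.2949 + 9.8892 = 20.1841
F = (S − I)·e^(rT) = (529.26 − 20.1841) · e^(0.0603·18/12)
= 509.0759 · e^0.090450 = 509.0759 × 1.094667 = $557.27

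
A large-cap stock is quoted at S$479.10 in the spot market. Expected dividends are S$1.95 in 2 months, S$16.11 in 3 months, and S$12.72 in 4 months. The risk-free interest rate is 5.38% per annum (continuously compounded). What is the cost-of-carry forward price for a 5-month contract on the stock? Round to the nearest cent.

PV(dividends) I = 1.95·e^(−0.0538·2/12) + 16.11·e^(−0.0538·3/12) + 12.72·e^(−0.0538·4/12)
I = 1.9326 + 15.8948 + 12.4939 = 30.3213
F = (S − I)·e^(rT) = (479.10 − 30.3213) · e^(0.0538·5/12)
= 448.7787 · e^0.022417 = 448.7787 × 1.022670 = S$458.95

S$458.95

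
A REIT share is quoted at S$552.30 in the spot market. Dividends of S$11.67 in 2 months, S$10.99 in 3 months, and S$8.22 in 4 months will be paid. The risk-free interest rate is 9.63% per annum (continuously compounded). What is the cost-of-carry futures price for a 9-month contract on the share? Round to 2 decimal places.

PV(dividends) I = 11.67·e^(−0.0963·2/12) + 10.99·e^(−0.0963·3/12) + 8.22·e^(−0.0963·4/12)
I = 11.4842 + 10.7286 + 7.9603 = 30.1731
F = (S − I)·e^(rT) = (552.30 − 30.1731) · e^(0.0963·9/12)
= 522.1269 · e^0.072225 = 522.1269 × 1.074897 = S$561.23

S$561.23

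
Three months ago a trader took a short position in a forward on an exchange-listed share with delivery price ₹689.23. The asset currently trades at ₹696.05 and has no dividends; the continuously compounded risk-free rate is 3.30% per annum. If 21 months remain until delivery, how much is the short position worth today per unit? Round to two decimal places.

-₹45.50

Current fair forward for the remaining 21 months: F = S·e^(r·T), r = 0.0330
F = 696.05 · e^(0.0330 × 21/12) = 696.05 × 1.059450 = 737.4302
Value of long forward = (F − K)·e^(−rT) = (737.4302 − 689.23) · e^(−0.0330·21/12)
= 48.2002 × 0.943886 = 45.50
Short position value = −(long value) = -₹45.50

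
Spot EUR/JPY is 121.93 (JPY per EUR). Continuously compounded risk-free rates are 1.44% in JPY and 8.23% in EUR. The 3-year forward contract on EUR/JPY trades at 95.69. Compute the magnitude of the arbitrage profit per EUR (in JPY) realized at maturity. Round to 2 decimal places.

3.77 per EUR (in JPY)

Fair forward: F* = S·e^(carry·T), with carry = (r_JPY − r_EUR) = 0.0144 − 0.0823 = -0.0679
F* = 121.93 · e^(-0.0679 × 3) = 121.93 · e^-0.203700 = 121.93 × 0.815707 = 99.4592
Market 95.69 < fair 99.4592: forward underpriced → reverse cash-and-carry (short spot, go long the forward).
At maturity, profit = |F_mkt − F*| = |95.69 − 99.4592| = 3.77 per EUR (in JPY)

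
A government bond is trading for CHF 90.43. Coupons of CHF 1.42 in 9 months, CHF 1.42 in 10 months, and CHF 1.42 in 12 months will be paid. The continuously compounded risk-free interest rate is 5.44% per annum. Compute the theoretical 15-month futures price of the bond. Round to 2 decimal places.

PV(coupons) I = 1.42·e^(−0.0544·9/12) + 1.42·e^(−0.0544·10/12) + 1.42·e^(−0.0544·12/12)
I = 1.3632 + 1.3571 + 1.3448 = 4.0651
F = (S − I)·e^(rT) = (90.43 − 4.0651) · e^(0.0544·15/12)
= 86.3649 · e^0.068000 = 86.3649 × 1.070365 = CHF 92.44

CHF 92.44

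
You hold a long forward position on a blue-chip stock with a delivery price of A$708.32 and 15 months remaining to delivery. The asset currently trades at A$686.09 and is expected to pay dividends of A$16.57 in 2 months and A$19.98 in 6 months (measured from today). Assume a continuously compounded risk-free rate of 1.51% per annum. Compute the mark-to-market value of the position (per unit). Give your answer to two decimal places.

-A$45.34

PV(remaining dividends) I = 16.57·e^(−0.0151·2/12) + 19.98·e^(−0.0151·6/12) = 36.3581
Current forward F = (S − I)·e^(rT) = (686.09 − 36.3581)·e^(0.0151·15/12) = 649.7319 × 1.019054 = 662.1119
Value (long) = (F − K)·e^(−rT) = (662.1119 − 708.32) × 0.981302 = -45.3441
Value = -A$45.34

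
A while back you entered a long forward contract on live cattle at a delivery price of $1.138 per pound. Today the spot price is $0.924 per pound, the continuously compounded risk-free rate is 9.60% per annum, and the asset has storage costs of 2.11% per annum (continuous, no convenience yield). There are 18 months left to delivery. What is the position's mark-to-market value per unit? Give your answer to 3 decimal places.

Current fair forward for the remaining 18 months: F = S·e^((r + u)·T), (r + u) = 0.0960 + 0.0211 = 0.1171
F = 0.924 · e^(0.1171 × 18/12) = 0.924 × 1.192021 = 1.1014
Value of long forward = (F − K)·e^(−rT) = (1.1014 − 1.138) · e^(−0.0960·18/12)
= -0.0366 × 0.865888 = -0.032

-$0.032 per pound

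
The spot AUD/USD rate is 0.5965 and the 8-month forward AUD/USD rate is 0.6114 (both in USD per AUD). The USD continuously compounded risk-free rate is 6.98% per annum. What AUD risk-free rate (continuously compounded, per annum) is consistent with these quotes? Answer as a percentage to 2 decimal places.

3.28%

F = S·e^((r_USD − r_AUD)T) ⇒ r_AUD = r_USD − ln(F/S)/T
ln(0.6114/0.5965) = 0.024672; /(8/12) = 0.037008
r_AUD = 0.0698 − 0.037008 = 0.032792
r_AUD = 3.28%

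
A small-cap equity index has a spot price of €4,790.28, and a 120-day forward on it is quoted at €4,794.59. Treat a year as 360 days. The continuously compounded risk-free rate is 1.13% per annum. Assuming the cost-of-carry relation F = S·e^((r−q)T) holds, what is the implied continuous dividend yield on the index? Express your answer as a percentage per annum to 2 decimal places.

0.86%

From F = S·e^((r−q)T): (r − q) = ln(F/S)/T
ln(4794.59/4790.28) = ln(1.000900) = 0.000900
(r − q) = 0.000900 / (120/360) = 0.002700
q = r − ln(F/S)/T = 0.0113 − 0.002700 = 0.008600
q = 0.86%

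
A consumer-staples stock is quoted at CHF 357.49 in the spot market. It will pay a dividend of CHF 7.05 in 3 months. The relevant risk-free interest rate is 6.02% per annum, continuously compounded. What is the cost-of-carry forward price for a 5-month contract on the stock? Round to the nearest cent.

PV(dividends) I = 7.05·e^(−0.0602·3/12)
I = 6.9447
F = (S − I)·e^(rT) = (357.49 − 6.9447) · e^(0.0602·5/12)
= 350.5453 · e^0.025083 = 350.5453 × 1.025400 = CHF 359.45

CHF 359.45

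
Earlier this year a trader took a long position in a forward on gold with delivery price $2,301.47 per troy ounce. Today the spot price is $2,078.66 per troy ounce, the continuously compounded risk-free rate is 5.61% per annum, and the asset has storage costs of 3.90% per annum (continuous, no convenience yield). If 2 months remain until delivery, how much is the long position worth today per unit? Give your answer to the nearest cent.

-$187.84 per troy ounce

Current fair forward for the remaining 2 months: F = S·e^((r + u)·T), (r + u) = 0.0561 + 0.0390 = 0.0951
F = 2078.66 · e^(0.0951 × 2/12) = 2078.66 × 1.01597628 = 2111.8693
Value of long forward = (F − K)·e^(−rT) = (2111.8693 − 2301.47) · e^(−0.0561·2/12)
= -189.6007 × 0.99069358 = -187.84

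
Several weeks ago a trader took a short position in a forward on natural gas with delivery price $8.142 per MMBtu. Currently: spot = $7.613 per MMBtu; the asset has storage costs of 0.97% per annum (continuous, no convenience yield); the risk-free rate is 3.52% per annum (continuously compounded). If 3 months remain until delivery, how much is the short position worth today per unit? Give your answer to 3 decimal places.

Current fair forward for the remaining 3 months: F = S·e^((r + u)·T), (r + u) = 0.0352 + 0.0097 = 0.0449
F = 7.613 · e^(0.0449 × 3/12) = 7.613 × 1.011288 = 7.6989
Value of long forward = (F − K)·e^(−rT) = (7.6989 − 8.142) · e^(−0.0352·3/12)
= -0.4431 × 0.991239 = -0.439
Short position value = −(long value) = $0.439

$0.439 per MMBtu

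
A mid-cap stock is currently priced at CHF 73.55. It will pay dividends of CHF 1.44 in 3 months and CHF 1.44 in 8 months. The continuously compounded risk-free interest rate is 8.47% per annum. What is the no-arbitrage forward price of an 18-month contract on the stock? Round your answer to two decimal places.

CHF 80.37

PV(dividends) I = 1.44·e^(−0.0847·3/12) + 1.44·e^(−0.0847·8/12)
I = 1.4098 + 1.3609 = 2.7707
F = (S − I)·e^(rT) = (73.55 − 2.7707) · e^(0.0847·18/12)
= 70.7793 · e^0.127050 = 70.7793 × 1.135474 = CHF 80.37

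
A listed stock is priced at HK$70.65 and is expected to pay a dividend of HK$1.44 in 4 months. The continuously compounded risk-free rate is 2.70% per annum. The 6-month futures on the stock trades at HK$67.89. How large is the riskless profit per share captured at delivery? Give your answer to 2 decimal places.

HK$2.27 per share

PV(dividends) I = 1.44·e^(−0.0270·4/12) = 1.4271
Fair futures F* = (S − I)·e^(rT) = (70.65 − 1.4271)·e^0.013500 = 69.2229 × 1.013592 = 70.1638
Market HK$67.89 < fair 70.1638: forward underpriced → reverse cash-and-carry (short the stock, invest proceeds at r, pay the dividends, go long the forward).
Profit at T = |F_mkt − F*| = |67.89 − 70.1638| = HK$2.27 per share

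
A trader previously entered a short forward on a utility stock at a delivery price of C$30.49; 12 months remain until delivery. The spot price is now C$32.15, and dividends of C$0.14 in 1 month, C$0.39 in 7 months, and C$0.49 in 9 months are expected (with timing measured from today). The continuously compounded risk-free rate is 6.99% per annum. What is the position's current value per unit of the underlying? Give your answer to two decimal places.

-C$2.74

PV(remaining dividends) I = 0.14·e^(−0.0699·1/12) + 0.39·e^(−0.0699·7/12) + 0.49·e^(−0.0699·9/12) = 0.9786
Current forward F = (S − I)·e^(rT) = (32.15 − 0.9786)·e^(0.0699·12/12) = 31.1714 × 1.072401 = 33.4282
Value (long) = (F − K)·e^(−rT) = (33.4282 − 30.49) × 0.932487 = 2.7398
Short position value = −(long value) = -C$2.74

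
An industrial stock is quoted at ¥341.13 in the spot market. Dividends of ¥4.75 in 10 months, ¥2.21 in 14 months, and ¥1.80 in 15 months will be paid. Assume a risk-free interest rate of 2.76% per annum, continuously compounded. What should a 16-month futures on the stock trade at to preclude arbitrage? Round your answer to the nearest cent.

¥345.08

PV(dividends) I = 4.75·e^(−0.0276·10/12) + 2.21·e^(−0.0276·14/12) + 1.80·e^(−0.0276·15/12)
I = 4.6420 + 2.1400 + 1.7390 = 8.5210
F = (S − I)·e^(rT) = (341.13 − 8.5210) · e^(0.0276·16/12)
= 332.6090 · e^0.036800 = 332.6090 × 1.037486 = ¥345.08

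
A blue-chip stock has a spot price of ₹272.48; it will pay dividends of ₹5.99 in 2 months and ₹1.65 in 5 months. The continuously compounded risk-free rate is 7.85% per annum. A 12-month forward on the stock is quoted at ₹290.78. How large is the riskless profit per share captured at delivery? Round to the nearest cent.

PV(dividends) I = 5.99·e^(−0.0785·2/12) + 1.65·e^(−0.0785·5/12) = 7.5090
Fair forward F* = (S − I)·e^(rT) = (272.48 − 7.5090)·e^0.078500 = 264.9710 × 1.081663 = 286.6093
Market ₹290.78 > fair 286.6093: forward overpriced → cash-and-carry (borrow at r, buy the stock and collect the dividends, short the forward).
Profit at T = |F_mkt − F*| = |290.78 − 286.6093| = ₹4.17 per share

₹4.17 per share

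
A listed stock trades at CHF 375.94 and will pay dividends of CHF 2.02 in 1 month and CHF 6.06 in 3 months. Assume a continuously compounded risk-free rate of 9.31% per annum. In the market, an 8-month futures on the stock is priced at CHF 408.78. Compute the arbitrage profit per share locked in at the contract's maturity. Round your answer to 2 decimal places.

CHF 17.20 per share

PV(dividends) I = 2.02·e^(−0.0931·1/12) + 6.06·e^(−0.0931·3/12) = 7.9250
Fair futures F* = (S − I)·e^(rT) = (375.94 − 7.9250)·e^0.062067 = 368.0150 × 1.064034 = 391.5805
Market CHF 408.78 > fair 391.5805: forward overpriced → cash-and-carry (borrow at r, buy the stock and collect the dividends, short the forward).
Profit at T = |F_mkt − F*| = |408.78 − 391.5805| = CHF 17.20 per share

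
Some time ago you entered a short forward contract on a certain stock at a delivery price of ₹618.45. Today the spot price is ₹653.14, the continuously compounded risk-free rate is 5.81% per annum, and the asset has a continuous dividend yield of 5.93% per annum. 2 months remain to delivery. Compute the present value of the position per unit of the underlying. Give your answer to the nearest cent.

Current fair forward for the remaining 2 months: F = S·e^((r − q)·T), (r − q) = 0.0581 − 0.0593 = -0.0012
F = 653.14 · e^(-0.0012 × 2/12) = 653.14 × 0.999800 = 653.0094
Value of long forward = (F − K)·e^(−rT) = (653.0094 − 618.45) · e^(−0.0581·2/12)
= 34.5594 × 0.990363 = 34.23
Short position value = −(long value) = -₹34.23

-₹34.23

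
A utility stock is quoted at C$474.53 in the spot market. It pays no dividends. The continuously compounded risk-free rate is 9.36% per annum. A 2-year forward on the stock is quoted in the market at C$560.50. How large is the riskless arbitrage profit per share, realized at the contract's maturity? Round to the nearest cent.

Fair forward: F* = S·e^(carry·T), with carry = r = 0.0936
F* = 474.53 · e^(0.0936 × 2) = 474.53 · e^0.187200 = 474.53 × 1.205868 = C$572.2205
Market C$560.50 < fair C$572.2205: forward underpriced → reverse cash-and-carry (short spot, go long the forward).
At maturity, profit = |F_mkt − F*| = |560.50 − 572.2205| = C$11.72 per share

C$11.72 per share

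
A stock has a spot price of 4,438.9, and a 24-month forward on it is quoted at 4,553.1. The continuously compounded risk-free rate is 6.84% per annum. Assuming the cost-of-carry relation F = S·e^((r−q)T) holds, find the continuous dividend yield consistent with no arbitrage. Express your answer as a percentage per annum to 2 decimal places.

From F = S·e^((r−q)T): (r − q) = ln(F/S)/T
ln(4553.1/4438.9) = ln(1.025727) = 0.025402
(r − q) = 0.025402 / (24/12) = 0.012701
q = r − ln(F/S)/T = 0.0684 − 0.012701 = 0.055699
q = 5.57%

5.57%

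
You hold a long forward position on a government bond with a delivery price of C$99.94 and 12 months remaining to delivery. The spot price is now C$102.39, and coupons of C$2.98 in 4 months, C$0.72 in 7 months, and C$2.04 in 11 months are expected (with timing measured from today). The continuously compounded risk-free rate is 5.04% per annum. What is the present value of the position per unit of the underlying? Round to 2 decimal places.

C$1.78

PV(remaining coupons) I = 2.98·e^(−0.0504·4/12) + 0.72·e^(−0.0504·7/12) + 2.04·e^(−0.0504·11/12) = 5.5774
Current forward F = (S − I)·e^(rT) = (102.39 − 5.5774)·e^(0.0504·12/12) = 96.8126 × 1.051692 = 101.8170
Value (long) = (F − K)·e^(−rT) = (101.8170 − 99.94) × 0.950849 = 1.7847
Value = C$1.78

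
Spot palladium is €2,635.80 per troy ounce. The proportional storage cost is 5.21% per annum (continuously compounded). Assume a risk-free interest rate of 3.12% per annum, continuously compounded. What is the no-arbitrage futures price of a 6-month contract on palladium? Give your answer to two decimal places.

€2,747.90 per troy ounce

Net carry = r + u − y = 0.0312 + 0.0521 − 0.0000 = 0.0833
F = S·e^((r+u−y)T) = 2635.80 · e^(0.0833 × 6/12) = 2635.80 · e^0.04165000
= 2635.80 × 1.04252953 = €2,747.90 per troy ounce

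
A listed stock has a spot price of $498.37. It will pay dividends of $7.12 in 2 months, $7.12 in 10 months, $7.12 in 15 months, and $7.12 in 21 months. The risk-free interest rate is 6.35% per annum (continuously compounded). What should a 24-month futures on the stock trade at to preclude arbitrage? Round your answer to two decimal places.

PV(dividends) I = 7.12·e^(−0.0635·2/12) + 7.12·e^(−0.0635·10/12) + 7.12·e^(−0.0635·15/12) + 7.12·e^(−0.0635·21/12)
I = 7.0450 + 6.7530 + 6.5767 + 6.3712 = 26.7459
F = (S − I)·e^(rT) = (498.37 − 26.7459) · e^(0.0635·24/12)
= 471.6241 · e^0.127000 = 471.6241 × 1.135417 = $535.49

$535.49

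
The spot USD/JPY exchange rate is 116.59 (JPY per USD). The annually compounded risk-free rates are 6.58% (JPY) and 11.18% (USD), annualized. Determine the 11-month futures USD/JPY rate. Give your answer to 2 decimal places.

By covered interest parity, F = S · (1+r_JPY)^T / (1+r_USD)^T
= 116.59 × 1.060155 / 1.102024 = 116.59 × 0.962007
F = 112.16 JPY per USD

112.16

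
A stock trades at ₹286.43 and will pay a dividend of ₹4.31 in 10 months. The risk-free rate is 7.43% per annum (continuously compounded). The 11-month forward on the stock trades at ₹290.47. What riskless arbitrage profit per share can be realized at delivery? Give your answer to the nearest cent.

PV(dividends) I = 4.31·e^(−0.0743·10/12) = 4.0512
Fair forward F* = (S − I)·e^(rT) = (286.43 − 4.0512)·e^0.068108 = 282.3788 × 1.070481 = 302.2811
Market ₹290.47 < fair 302.2811: forward underpriced → reverse cash-and-carry (short the stock, invest proceeds at r, pay the dividends, go long the forward).
Profit at T = |F_mkt − F*| = |290.47 − 302.2811| = ₹11.81 per share

₹11.81 per share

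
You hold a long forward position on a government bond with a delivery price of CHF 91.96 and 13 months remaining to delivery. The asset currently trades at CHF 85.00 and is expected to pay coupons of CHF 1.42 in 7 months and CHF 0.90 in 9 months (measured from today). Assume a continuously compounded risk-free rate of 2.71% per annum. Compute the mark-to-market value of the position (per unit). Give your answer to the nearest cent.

PV(remaining coupons) I = 1.42·e^(−0.0271·7/12) + 0.90·e^(−0.0271·9/12) = 2.2796
Current forward F = (S − I)·e^(rT) = (85.00 − 2.2796)·e^(0.0271·13/12) = 82.7204 × 1.029794 = 85.1850
Value (long) = (F − K)·e^(−rT) = (85.1850 − 91.96) × 0.971068 = -6.5790
Value = -CHF 6.58

-CHF 6.58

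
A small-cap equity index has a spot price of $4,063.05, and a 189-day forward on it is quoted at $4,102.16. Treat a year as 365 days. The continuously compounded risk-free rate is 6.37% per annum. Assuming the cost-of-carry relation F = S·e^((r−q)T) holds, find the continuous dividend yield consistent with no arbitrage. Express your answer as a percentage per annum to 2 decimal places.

From F = S·e^((r−q)T): (r − q) = ln(F/S)/T
ln(4102.16/4063.05) = ln(1.009626) = 0.009580
(r − q) = 0.009580 / (189/365) = 0.018501
q = r − ln(F/S)/T = 0.0637 − 0.018501 = 0.045199
q = 4.52%

4.52%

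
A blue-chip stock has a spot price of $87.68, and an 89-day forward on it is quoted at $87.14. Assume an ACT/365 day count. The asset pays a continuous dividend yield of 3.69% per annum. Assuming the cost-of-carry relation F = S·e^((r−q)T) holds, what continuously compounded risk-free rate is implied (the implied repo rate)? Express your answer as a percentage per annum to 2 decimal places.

From F = S·e^((r−q)T): (r − q) = ln(F/S)/T
ln(87.14/87.68) = ln(0.993841) = -0.006178
(r − q) = -0.006178 / (89/365) = -0.025337
r = ln(F/S)/T + q = -0.025337 + 0.0369 = 0.011563
r = 1.16%

1.16%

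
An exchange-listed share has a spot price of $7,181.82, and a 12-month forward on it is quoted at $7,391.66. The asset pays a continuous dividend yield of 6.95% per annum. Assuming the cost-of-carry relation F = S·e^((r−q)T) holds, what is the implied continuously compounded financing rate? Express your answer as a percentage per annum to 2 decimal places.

From F = S·e^((r−q)T): (r − q) = ln(F/S)/T
ln(7391.66/7181.82) = ln(1.029218) = 0.028799
(r − q) = 0.028799 / (12/12) = 0.028799
r = ln(F/S)/T + q = 0.028799 + 0.0695 = 0.098299
r = 9.83%

9.83%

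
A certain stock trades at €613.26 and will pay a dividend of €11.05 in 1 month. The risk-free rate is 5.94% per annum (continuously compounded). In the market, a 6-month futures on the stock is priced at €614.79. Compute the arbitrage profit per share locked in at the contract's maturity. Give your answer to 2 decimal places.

PV(dividends) I = 11.05·e^(−0.0594·1/12) = 10.9954
Fair futures F* = (S − I)·e^(rT) = (613.26 − 10.9954)·e^0.029700 = 602.2646 × 1.030145 = 620.4199
Market €614.79 < fair 620.4199: forward underpriced → reverse cash-and-carry (short the stock, invest proceeds at r, pay the dividends, go long the forward).
Profit at T = |F_mkt − F*| = |614.79 − 620.4199| = €5.63 per share

€5.63 per share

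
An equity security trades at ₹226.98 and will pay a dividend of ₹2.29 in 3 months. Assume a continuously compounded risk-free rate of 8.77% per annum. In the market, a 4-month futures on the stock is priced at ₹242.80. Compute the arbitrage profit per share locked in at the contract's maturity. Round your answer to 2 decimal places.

₹11.39 per share

PV(dividends) I = 2.29·e^(−0.0877·3/12) = 2.2403
Fair futures F* = (S − I)·e^(rT) = (226.98 − 2.2403)·e^0.029233 = 224.7397 × 1.029664 = 231.4064
Market ₹242.80 > fair 231.4064: forward overpriced → cash-and-carry (borrow at r, buy the stock and collect the dividends, short the forward).
Profit at T = |F_mkt − F*| = |242.80 − 231.4064| = ₹11.39 per share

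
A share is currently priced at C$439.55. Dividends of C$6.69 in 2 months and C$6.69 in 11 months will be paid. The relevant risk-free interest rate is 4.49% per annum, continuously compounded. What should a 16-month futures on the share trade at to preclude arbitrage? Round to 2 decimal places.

C$452.80

PV(dividends) I = 6.69·e^(−0.0449·2/12) + 6.69·e^(−0.0449·11/12)
I = 6.6401 + 6.4202 = 13.0603
F = (S − I)·e^(rT) = (439.55 − 13.0603) · e^(0.0449·16/12)
= 426.4897 · e^0.059867 = 426.4897 × 1.061695 = C$452.80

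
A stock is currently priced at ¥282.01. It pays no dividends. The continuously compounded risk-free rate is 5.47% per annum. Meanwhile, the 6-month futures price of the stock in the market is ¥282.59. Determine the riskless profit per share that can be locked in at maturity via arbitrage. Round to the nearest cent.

Fair futures: F* = S·e^(carry·T), with carry = r = 0.0547
F* = 282.01 · e^(0.0547 × 6/12) = 282.01 · e^0.027350 = 282.01 × 1.027727 = ¥289.8293
Market ¥282.59 < fair ¥289.8293: forward underpriced → reverse cash-and-carry (short spot, go long the forward).
At maturity, profit = |F_mkt − F*| = |282.59 − 289.8293| = ¥7.24 per share

¥7.24 per share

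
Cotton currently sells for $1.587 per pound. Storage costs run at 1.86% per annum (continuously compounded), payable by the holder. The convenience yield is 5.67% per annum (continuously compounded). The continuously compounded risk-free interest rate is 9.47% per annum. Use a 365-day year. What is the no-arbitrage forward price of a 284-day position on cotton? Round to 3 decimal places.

$1.658 per pound

Net carry = r + u − y = 0.0947 + 0.0186 − 0.0567 = 0.0566
F = S·e^((r+u−y)T) = 1.587 · e^(0.0566 × 284/365) = 1.587 · e^0.044039
= 1.587 × 1.045023 = $1.658 per pound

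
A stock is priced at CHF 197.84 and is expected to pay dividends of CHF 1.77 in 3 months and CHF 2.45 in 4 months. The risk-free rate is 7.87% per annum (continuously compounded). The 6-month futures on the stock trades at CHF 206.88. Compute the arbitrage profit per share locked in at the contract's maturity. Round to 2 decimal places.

CHF 5.39 per share

PV(dividends) I = 1.77·e^(−0.0787·3/12) + 2.45·e^(−0.0787·4/12) = 4.1221
Fair futures F* = (S − I)·e^(rT) = (197.84 − 4.1221)·e^0.039350 = 193.7179 × 1.040134 = 201.4926
Market CHF 206.88 > fair 201.4926: forward overpriced → cash-and-carry (borrow at r, buy the stock and collect the dividends, short the forward).
Profit at T = |F_mkt − F*| = |206.88 − 201.4926| = CHF 5.39 per share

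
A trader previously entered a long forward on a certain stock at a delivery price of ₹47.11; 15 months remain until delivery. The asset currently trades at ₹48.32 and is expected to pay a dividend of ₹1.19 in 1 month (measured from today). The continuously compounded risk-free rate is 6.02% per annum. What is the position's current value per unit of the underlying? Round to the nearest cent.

PV(remaining dividends) I = 1.19·e^(−0.0602·1/12) = 1.1840
Current forward F = (S − I)·e^(rT) = (48.32 − 1.1840)·e^(0.0602·15/12) = 47.1360 × 1.078154 = 50.8199
Value (long) = (F − K)·e^(−rT) = (50.8199 − 47.11) × 0.927512 = 3.4410
Value = ₹3.44

₹3.44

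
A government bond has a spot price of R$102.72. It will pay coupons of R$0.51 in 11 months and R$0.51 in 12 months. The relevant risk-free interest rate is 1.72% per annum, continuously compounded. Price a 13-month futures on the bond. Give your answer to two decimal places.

PV(coupons) I = 0.51·e^(−0.0172·11/12) + 0.51·e^(−0.0172·12/12)
I = 0.5020 + 0.5013 = 1.0033
F = (S − I)·e^(rT) = (102.72 − 1.0033) · e^(0.0172·13/12)
= 101.7167 · e^0.018633 = 101.7167 × 1.018808 = R$103.63

R$103.63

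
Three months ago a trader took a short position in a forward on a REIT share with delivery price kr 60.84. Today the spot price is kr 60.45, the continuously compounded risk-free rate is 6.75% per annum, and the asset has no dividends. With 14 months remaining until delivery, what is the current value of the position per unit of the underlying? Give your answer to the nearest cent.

-kr 4.22

Current fair forward for the remaining 14 months: F = S·e^(r·T), r = 0.0675
F = 60.45 · e^(0.0675 × 14/12) = 60.45 × 1.081934 = 65.4029
Value of long forward = (F − K)·e^(−rT) = (65.4029 − 60.84) · e^(−0.0675·14/12)
= 4.5629 × 0.924271 = 4.22
Short position value = −(long value) = -kr 4.22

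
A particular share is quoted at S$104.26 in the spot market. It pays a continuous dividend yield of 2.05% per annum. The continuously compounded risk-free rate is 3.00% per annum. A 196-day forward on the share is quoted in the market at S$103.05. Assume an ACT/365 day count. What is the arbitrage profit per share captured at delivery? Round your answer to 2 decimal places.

Fair forward: F* = S·e^(carry·T), with carry = (r − q) = 0.0300 − 0.0205 = 0.0095
F* = 104.26 · e^(0.0095 × 196/365) = 104.26 · e^0.005101 = 104.26 × 1.005114 = S$104.7932
Market S$103.05 < fair S$104.7932: forward underpriced → reverse cash-and-carry (short spot, go long the forward).
At maturity, profit = |F_mkt − F*| = |103.05 − 104.7932| = S$1.74 per share

S$1.74 per share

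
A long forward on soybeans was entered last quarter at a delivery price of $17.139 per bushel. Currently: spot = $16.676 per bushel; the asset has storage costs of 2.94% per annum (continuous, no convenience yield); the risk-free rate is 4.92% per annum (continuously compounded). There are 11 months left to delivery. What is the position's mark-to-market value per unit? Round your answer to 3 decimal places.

$0.748 per bushel

Current fair forward for the remaining 11 months: F = S·e^((r + u)·T), (r + u) = 0.0492 + 0.0294 = 0.0786
F = 16.676 · e^(0.0786 × 11/12) = 16.676 × 1.074709 = 17.9218
Value of long forward = (F − K)·e^(−rT) = (17.9218 − 17.139) · e^(−0.0492·11/12)
= 0.7828 × 0.955902 = 0.748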